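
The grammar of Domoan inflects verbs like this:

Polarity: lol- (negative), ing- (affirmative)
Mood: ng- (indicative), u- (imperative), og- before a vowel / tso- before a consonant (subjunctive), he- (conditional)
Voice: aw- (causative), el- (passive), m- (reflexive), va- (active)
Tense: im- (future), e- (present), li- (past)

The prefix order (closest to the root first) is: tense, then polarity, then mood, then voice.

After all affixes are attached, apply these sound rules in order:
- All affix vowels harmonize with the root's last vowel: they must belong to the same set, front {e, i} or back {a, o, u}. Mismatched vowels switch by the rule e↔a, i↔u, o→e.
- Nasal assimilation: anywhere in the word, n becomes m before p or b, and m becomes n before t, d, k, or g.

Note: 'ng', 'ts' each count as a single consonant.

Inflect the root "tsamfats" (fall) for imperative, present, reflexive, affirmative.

Attach tense present e- → etsamfats.
Attach polarity affirmative ing- → ingetsamfats.
Attach mood imperative u- → uingetsamfats.
Attach voice reflexive m- → muingetsamfats.
Apply vowel harmony: muingetsamfats → muungatsamfats.
Nasal assimilation: no change.

muungatsamfats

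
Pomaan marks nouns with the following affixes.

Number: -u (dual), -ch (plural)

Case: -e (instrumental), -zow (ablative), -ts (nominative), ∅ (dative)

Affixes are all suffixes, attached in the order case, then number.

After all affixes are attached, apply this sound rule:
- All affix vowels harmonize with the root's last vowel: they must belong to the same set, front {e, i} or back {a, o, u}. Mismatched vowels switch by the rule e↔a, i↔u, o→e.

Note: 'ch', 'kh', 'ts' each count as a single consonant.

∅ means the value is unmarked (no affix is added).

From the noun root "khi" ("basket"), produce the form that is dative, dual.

case = dative: zero marking, form stays khi.
Attach number dual -u → khiu.
Apply vowel harmony: khiu → khii.

khii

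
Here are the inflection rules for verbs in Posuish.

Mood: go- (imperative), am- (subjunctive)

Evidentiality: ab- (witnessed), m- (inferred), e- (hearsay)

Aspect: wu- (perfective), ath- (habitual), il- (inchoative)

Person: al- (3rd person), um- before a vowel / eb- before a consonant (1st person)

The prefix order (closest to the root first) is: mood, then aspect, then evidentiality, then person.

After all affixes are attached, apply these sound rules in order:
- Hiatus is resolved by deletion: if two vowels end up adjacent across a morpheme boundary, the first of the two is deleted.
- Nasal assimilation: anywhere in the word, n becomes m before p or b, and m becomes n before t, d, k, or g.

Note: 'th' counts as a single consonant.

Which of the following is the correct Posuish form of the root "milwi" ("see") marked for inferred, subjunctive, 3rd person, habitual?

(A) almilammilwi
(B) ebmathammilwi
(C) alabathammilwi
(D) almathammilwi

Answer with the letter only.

Attach mood subjunctive am- → ammilwi.
Attach aspect habitual ath- → athammilwi.
Attach evidentiality inferred m- → mathammilwi.
Attach person 3rd person al- → almathammilwi.
Vowel deletion: no change.
Nasal assimilation: no change.
So the correct form is almathammilwi, option (D).
(B) ebmathammilwi is wrong: it uses 1st person instead of 3rd person for person.
(A) almilammilwi is wrong: it uses inchoative instead of habitual for aspect.
(C) alabathammilwi is wrong: it uses witnessed instead of inferred for evidentiality.

D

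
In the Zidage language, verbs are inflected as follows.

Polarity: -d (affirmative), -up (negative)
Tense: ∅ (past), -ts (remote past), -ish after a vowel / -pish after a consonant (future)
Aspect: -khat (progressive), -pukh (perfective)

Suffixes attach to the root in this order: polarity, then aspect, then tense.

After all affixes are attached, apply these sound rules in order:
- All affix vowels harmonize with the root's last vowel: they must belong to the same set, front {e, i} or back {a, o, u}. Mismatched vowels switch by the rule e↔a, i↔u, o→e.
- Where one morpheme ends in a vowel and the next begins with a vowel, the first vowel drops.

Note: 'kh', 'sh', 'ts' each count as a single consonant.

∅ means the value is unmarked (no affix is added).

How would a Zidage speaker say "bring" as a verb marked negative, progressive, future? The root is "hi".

hipkhetpish

Attach polarity negative -up → hiup.
Attach aspect progressive -khat → hiupkhat.
Attach tense future -pish (after consonant 't') → hiupkhatpish.
Apply vowel harmony: hiupkhatpish → hiipkhetpish.
Apply vowel deletion: hiipkhetpish → hipkhetpish.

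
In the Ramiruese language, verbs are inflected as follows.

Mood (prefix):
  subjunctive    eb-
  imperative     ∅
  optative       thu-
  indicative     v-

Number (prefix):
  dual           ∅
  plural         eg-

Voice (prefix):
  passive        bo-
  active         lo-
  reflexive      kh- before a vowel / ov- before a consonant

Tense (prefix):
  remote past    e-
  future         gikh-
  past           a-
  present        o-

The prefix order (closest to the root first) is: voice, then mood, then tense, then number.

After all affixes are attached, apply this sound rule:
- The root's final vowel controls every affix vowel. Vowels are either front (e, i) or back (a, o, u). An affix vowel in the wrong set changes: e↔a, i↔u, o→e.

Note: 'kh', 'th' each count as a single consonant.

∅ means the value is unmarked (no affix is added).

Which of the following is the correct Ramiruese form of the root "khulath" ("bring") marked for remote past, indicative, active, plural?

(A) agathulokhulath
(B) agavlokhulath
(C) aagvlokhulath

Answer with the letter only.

B

Attach voice active lo- → lokhulath.
Attach mood indicative v- → vlokhulath.
Attach tense remote past e- → evlokhulath.
Attach number plural eg- → egevlokhulath.
Apply vowel harmony: egevlokhulath → agavlokhulath.
So the correct form is agavlokhulath, option (B).
(A) agathulokhulath is wrong: it uses optative instead of indicative for mood.
(C) aagvlokhulath is wrong: it has the affixes in the wrong order.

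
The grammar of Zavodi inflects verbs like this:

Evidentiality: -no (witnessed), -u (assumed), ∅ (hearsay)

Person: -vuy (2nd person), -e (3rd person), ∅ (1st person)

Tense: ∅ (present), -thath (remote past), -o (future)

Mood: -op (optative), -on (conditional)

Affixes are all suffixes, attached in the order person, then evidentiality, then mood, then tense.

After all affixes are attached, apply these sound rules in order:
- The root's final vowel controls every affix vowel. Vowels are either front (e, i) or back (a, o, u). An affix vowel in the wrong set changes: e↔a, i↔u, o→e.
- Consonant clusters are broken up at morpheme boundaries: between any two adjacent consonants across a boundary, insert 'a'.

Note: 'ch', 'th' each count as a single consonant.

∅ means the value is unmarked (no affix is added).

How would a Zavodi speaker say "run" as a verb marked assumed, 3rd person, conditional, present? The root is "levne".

Attach person 3rd person -e → levnee.
Attach evidentiality assumed -u → levneeu.
Attach mood conditional -on → levneeuon.
tense = present: zero marking, form stays levneeuon.
Apply vowel harmony: levneeuon → levneeien.
Epenthesis: no change.

levneeien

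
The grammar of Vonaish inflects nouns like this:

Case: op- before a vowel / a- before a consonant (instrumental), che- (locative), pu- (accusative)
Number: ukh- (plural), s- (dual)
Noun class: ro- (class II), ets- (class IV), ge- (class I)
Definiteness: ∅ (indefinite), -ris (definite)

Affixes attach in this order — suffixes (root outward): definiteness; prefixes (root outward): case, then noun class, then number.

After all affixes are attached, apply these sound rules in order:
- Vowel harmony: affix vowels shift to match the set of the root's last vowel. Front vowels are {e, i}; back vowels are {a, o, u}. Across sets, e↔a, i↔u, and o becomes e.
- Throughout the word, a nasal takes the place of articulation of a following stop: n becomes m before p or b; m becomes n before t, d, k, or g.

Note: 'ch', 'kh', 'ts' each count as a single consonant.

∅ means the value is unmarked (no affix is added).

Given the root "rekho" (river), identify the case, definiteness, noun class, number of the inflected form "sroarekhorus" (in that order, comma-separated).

instrumental, definite, class II, dual

Segment: s-ro-a-rekho-ris.
case: op/a- → instrumental.
definiteness: -ris → definite.
noun class: ro- → class II.
number: s- → dual.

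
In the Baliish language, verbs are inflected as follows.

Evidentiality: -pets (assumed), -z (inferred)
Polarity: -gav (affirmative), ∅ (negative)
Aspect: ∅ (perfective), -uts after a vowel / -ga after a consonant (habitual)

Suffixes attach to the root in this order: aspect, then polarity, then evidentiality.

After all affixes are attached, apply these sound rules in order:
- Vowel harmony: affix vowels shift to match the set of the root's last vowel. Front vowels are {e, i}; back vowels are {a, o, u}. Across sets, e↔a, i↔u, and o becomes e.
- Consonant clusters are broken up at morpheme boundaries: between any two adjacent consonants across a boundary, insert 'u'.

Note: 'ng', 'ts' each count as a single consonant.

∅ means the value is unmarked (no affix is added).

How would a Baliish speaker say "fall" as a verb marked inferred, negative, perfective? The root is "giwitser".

aspect = perfective: zero marking, form stays giwitser.
polarity = negative: zero marking, form stays giwitser.
Attach evidentiality inferred -z → giwitserz.
Vowel harmony: no change.
Apply epenthesis: giwitserz → giwitseruz.

giwitseruz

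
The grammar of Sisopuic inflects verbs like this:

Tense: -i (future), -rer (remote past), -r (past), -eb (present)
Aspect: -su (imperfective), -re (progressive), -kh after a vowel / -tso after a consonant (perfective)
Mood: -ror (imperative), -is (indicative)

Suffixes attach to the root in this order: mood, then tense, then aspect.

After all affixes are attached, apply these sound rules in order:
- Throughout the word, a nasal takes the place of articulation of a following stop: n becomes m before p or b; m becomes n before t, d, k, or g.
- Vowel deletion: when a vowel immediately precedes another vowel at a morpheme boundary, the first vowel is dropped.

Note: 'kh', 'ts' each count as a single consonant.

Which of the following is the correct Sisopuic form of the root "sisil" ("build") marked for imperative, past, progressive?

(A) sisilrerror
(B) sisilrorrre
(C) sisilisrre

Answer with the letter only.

B

Attach mood imperative -ror → sisilror.
Attach tense past -r → sisilrorr.
Attach aspect progressive -re → sisilrorrre.
Nasal assimilation: no change.
Vowel deletion: no change.
So the correct form is sisilrorrre, option (B).
(C) sisilisrre is wrong: it uses indicative instead of imperative for mood.
(A) sisilrerror is wrong: it has the affixes in the wrong order.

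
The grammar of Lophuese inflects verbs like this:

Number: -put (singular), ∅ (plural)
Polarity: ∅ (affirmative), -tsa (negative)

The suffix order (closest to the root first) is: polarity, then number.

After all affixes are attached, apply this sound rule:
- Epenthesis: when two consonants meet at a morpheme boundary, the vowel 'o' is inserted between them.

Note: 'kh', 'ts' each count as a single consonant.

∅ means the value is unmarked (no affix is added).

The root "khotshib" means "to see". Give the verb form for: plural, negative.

Attach polarity negative -tsa → khotshibtsa.
number = plural: zero marking, form stays khotshibtsa.
Apply epenthesis: khotshibtsa → khotshibotsa.

khotshibotsa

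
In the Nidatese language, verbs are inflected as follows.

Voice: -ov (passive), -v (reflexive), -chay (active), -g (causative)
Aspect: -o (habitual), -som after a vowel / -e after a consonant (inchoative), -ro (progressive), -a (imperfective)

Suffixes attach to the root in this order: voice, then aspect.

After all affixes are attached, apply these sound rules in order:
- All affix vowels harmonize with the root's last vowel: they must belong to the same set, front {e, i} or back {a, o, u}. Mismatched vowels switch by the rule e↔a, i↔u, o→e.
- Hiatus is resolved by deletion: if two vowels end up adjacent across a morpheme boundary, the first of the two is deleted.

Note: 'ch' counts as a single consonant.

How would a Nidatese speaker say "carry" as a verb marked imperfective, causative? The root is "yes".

Attach voice causative -g → yesg.
Attach aspect imperfective -a → yesga.
Apply vowel harmony: yesga → yesge.
Vowel deletion: no change.

yesge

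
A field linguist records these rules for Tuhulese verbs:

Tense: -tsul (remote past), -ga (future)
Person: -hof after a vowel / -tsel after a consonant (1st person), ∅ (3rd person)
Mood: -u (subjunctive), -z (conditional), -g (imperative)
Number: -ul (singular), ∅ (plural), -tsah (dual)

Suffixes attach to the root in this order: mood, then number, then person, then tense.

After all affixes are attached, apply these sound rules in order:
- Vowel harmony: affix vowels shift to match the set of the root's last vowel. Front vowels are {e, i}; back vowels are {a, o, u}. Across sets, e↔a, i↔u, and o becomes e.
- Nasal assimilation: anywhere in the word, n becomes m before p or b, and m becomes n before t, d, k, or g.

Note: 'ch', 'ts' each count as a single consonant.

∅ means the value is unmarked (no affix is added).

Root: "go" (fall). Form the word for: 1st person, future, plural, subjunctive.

Attach mood subjunctive -u → gou.
number = plural: zero marking, form stays gou.
Attach person 1st person -hof (after vowel 'u') → gouhof.
Attach tense future -ga → gouhofga.
Vowel harmony: no change.
Nasal assimilation: no change.

gouhofga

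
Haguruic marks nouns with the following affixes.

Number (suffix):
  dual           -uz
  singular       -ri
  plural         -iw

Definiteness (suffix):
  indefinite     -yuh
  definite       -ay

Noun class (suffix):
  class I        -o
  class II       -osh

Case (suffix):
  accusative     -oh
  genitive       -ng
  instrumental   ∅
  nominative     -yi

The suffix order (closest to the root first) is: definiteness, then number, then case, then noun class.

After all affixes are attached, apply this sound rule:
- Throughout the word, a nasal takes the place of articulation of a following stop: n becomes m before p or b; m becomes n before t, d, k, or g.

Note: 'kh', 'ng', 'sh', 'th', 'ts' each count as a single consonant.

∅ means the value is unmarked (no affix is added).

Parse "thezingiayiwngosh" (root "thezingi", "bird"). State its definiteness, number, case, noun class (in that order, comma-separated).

Segment: thezingi-ay-iw-ng-osh.
definiteness: -ay → definite.
number: -iw → plural.
case: -ng → genitive.
noun class: -osh → class II.

definite, plural, genitive, class II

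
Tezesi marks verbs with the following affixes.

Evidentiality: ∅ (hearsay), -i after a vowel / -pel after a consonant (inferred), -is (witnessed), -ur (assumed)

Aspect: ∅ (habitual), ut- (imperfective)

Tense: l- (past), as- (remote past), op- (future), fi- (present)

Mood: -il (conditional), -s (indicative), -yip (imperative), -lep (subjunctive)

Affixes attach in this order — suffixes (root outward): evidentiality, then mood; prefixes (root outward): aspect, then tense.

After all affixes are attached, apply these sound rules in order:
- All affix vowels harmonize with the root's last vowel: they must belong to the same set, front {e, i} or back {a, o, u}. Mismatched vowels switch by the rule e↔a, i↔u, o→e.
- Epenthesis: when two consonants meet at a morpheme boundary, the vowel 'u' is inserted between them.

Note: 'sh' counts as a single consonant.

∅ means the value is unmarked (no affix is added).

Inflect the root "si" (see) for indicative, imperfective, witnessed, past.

litusiisus

Attach aspect imperfective ut- → utsi.
Attach evidentiality witnessed -is → utsiis.
Attach tense past l- → lutsiis.
Attach mood indicative -s → lutsiiss.
Apply vowel harmony: lutsiiss → litsiiss.
Apply epenthesis: litsiiss → litusiisus.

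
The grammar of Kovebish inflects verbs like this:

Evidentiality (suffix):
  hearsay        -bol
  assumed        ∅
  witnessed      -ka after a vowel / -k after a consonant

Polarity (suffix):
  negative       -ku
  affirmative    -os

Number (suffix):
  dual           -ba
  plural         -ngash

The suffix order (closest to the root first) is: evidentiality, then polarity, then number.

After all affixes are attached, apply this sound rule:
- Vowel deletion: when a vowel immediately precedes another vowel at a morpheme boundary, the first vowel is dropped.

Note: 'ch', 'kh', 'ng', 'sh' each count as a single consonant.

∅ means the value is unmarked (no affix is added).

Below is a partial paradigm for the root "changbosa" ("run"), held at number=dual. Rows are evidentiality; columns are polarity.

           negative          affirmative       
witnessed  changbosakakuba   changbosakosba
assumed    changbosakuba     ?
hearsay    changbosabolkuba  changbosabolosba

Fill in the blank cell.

changbososba

evidentiality = assumed: zero marking, form stays changbosa.
Attach polarity affirmative -os → changbosaos.
Attach number dual -ba → changbosaosba.
Apply vowel deletion: changbosaosba → changbososba.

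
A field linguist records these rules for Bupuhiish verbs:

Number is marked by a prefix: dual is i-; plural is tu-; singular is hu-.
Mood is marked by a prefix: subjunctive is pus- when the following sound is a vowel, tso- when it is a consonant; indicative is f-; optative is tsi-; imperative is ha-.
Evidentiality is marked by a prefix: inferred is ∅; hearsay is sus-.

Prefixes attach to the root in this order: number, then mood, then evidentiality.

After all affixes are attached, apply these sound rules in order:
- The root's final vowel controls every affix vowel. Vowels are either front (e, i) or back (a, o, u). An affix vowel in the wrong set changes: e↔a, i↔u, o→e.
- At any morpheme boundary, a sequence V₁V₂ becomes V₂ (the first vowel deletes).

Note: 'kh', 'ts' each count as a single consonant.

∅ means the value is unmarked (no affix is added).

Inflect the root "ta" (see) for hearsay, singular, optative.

Attach number singular hu- → huta.
Attach mood optative tsi- → tsihuta.
Attach evidentiality hearsay sus- → sustsihuta.
Apply vowel harmony: sustsihuta → sustsuhuta.
Vowel deletion: no change.

sustsuhuta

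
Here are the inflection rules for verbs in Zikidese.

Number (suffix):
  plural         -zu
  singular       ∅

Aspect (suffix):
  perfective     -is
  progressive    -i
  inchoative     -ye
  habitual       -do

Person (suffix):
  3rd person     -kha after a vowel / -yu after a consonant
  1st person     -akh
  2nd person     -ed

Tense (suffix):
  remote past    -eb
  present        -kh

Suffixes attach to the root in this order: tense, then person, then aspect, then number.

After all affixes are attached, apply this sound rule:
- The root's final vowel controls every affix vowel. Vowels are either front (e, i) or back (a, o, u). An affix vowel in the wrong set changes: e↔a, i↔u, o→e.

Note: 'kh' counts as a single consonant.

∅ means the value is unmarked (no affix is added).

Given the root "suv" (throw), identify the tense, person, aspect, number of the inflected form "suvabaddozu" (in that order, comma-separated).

Segment: suv-eb-ed-do-zu.
tense: -eb → remote past.
person: -ed → 2nd person.
aspect: -do → habitual.
number: -zu → plural.

remote past, 2nd person, habitual, plural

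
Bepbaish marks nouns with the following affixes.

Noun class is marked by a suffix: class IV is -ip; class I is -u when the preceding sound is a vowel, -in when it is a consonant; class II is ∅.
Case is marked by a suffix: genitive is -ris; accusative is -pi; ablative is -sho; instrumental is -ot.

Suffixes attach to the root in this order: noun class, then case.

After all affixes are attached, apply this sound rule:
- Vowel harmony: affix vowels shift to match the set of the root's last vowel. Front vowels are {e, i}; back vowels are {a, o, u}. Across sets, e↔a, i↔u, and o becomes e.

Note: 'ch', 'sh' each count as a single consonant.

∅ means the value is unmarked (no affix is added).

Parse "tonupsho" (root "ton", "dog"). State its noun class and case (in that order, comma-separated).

class IV, ablative

Segment: ton-ip-sho.
noun class: -ip → class IV.
case: -sho → ablative.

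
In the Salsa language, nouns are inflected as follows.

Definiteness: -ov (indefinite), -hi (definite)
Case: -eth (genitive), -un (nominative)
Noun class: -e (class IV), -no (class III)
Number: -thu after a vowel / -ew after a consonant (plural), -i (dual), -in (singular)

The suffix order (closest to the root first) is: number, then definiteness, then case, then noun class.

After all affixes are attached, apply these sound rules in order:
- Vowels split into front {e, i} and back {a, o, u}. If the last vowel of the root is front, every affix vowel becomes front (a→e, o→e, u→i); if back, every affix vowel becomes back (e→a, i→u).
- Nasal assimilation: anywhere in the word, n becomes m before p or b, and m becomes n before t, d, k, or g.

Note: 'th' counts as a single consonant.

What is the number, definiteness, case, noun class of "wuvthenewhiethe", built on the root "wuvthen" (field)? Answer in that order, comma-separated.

Segment: wuvthen-ew-hi-eth-e.
number: -thu/ew → plural.
definiteness: -hi → definite.
case: -eth → genitive.
noun class: -e → class IV.

plural, definite, genitive, class IV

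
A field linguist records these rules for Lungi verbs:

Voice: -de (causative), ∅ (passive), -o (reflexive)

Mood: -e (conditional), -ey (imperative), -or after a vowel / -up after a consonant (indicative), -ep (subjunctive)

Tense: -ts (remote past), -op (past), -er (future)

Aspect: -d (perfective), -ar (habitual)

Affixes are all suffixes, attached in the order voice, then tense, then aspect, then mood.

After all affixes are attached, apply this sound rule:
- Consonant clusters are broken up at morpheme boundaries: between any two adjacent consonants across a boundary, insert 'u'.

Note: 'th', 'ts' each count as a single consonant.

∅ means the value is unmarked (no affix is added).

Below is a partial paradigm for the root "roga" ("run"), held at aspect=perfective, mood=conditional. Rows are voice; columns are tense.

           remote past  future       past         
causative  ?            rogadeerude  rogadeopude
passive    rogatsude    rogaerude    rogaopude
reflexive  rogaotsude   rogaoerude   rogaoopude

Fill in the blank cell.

Attach voice causative -de → rogade.
Attach tense remote past -ts → rogadets.
Attach aspect perfective -d → rogadetsd.
Attach mood conditional -e → rogadetsde.
Apply epenthesis: rogadetsde → rogadetsude.

rogadetsude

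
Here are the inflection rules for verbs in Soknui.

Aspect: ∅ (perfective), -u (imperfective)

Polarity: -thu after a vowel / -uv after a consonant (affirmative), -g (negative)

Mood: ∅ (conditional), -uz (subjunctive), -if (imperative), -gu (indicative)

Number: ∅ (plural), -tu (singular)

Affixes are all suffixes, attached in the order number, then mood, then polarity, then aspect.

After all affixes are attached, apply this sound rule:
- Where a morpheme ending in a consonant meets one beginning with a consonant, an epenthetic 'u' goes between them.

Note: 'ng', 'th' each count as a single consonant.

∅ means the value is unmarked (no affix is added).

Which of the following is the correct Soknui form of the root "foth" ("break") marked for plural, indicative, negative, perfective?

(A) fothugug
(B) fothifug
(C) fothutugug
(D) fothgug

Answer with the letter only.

A

number = plural: zero marking, form stays foth.
Attach mood indicative -gu → fothgu.
Attach polarity negative -g → fothgug.
aspect = perfective: zero marking, form stays fothgug.
Apply epenthesis: fothgug → fothugug.
So the correct form is fothugug, option (A).
(B) fothifug is wrong: it uses imperative instead of indicative for mood.
(C) fothutugug is wrong: it uses singular instead of plural for number.
(D) fothgug is wrong: it fails to apply the sound rule(s).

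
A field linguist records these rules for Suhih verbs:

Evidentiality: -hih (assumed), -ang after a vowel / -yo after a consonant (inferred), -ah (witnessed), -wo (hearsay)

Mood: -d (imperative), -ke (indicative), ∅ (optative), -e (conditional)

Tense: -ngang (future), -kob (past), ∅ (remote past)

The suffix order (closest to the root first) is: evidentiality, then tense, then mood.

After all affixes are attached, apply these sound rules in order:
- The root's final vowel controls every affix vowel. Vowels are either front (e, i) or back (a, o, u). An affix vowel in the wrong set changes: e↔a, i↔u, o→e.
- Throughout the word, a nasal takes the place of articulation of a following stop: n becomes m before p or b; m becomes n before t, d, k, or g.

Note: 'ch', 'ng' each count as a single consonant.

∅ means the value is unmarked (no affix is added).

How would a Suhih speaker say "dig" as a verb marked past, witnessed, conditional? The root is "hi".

hiehkebe

Attach evidentiality witnessed -ah → hiah.
Attach tense past -kob → hiahkob.
Attach mood conditional -e → hiahkobe.
Apply vowel harmony: hiahkobe → hiehkebe.
Nasal assimilation: no change.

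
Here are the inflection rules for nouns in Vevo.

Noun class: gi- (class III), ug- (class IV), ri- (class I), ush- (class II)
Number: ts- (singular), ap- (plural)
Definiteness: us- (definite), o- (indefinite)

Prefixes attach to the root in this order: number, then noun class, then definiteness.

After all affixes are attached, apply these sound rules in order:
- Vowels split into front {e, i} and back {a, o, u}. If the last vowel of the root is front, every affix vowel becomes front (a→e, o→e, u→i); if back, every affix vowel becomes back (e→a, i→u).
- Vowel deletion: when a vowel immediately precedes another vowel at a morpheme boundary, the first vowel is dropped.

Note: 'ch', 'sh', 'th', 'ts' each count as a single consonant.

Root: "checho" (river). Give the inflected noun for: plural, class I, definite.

usrapchecho

Attach number plural ap- → apchecho.
Attach noun class class I ri- → riapchecho.
Attach definiteness definite us- → usriapchecho.
Apply vowel harmony: usriapchecho → usruapchecho.
Apply vowel deletion: usruapchecho → usrapchecho.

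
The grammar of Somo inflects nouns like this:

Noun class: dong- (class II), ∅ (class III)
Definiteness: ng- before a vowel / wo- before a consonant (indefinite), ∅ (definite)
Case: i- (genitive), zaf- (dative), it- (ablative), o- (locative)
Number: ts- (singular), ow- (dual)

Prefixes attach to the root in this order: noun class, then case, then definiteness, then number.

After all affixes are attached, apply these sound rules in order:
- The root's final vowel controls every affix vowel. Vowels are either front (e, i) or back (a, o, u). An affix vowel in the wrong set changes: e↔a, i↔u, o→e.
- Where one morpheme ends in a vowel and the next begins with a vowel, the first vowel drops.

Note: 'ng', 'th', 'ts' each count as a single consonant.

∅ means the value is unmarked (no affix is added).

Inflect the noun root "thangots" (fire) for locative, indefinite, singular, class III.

tsngothangots

noun class = class III: zero marking, form stays thangots.
Attach case locative o- → othangots.
Attach definiteness indefinite ng- (before vowel 'o') → ngothangots.
Attach number singular ts- → tsngothangots.
Vowel harmony: no change.
Vowel deletion: no change.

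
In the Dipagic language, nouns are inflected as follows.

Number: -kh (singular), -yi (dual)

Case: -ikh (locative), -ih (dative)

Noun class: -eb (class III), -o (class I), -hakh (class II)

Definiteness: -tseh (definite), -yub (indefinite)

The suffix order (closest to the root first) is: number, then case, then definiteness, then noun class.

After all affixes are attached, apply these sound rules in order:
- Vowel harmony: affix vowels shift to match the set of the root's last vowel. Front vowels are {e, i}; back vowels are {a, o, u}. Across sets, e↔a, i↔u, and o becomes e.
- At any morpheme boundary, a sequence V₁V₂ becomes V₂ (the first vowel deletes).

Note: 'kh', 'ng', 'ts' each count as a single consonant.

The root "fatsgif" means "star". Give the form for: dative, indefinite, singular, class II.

fatsgifkhihyibhekh

Attach number singular -kh → fatsgifkh.
Attach case dative -ih → fatsgifkhih.
Attach definiteness indefinite -yub → fatsgifkhihyub.
Attach noun class class II -hakh → fatsgifkhihyubhakh.
Apply vowel harmony: fatsgifkhihyubhakh → fatsgifkhihyibhekh.
Vowel deletion: no change.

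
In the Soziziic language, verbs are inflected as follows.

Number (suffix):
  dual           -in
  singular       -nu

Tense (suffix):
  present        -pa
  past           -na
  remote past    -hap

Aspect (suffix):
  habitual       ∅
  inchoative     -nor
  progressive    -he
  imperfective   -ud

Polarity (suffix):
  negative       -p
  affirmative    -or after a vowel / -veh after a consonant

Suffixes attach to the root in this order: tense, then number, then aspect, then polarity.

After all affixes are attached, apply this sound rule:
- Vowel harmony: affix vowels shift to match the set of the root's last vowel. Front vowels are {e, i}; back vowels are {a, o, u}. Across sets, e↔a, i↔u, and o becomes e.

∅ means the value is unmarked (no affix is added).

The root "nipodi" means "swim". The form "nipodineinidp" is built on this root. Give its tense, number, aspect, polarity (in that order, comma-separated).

past, dual, imperfective, negative

Segment: nipodi-na-in-ud-p.
tense: -na → past.
number: -in → dual.
aspect: -ud → imperfective.
polarity: -p → negative.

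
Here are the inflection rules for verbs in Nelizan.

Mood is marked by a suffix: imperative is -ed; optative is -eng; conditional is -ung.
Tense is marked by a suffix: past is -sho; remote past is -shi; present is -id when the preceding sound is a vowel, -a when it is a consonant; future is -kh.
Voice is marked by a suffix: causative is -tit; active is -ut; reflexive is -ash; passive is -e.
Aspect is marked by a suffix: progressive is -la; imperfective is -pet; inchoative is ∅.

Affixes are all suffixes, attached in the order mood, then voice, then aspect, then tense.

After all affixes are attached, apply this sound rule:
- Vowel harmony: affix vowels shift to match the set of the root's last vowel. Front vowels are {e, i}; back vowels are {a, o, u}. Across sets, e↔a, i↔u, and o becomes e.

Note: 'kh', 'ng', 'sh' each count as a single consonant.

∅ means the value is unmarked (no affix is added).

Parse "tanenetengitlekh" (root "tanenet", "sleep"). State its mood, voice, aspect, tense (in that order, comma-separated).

Segment: tanenet-eng-ut-la-kh.
mood: -eng → optative.
voice: -ut → active.
aspect: -la → progressive.
tense: -kh → future.

optative, active, progressive, future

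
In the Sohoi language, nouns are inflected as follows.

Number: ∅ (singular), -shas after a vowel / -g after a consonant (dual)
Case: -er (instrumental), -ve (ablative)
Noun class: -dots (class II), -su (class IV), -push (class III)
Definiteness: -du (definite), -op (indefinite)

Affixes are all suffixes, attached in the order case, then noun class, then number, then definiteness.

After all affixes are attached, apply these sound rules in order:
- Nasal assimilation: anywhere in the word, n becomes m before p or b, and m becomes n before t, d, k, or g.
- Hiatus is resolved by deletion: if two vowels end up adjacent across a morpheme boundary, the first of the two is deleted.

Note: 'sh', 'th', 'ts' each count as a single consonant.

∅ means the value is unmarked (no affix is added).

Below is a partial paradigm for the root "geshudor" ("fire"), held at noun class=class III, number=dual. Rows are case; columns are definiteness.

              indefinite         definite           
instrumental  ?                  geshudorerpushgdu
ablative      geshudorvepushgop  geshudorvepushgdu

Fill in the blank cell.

geshudorerpushgop

Attach case instrumental -er → geshudorer.
Attach noun class class III -push → geshudorerpush.
Attach number dual -g (after consonant 'sh') → geshudorerpushg.
Attach definiteness indefinite -op → geshudorerpushgop.
Nasal assimilation: no change.
Vowel deletion: no change.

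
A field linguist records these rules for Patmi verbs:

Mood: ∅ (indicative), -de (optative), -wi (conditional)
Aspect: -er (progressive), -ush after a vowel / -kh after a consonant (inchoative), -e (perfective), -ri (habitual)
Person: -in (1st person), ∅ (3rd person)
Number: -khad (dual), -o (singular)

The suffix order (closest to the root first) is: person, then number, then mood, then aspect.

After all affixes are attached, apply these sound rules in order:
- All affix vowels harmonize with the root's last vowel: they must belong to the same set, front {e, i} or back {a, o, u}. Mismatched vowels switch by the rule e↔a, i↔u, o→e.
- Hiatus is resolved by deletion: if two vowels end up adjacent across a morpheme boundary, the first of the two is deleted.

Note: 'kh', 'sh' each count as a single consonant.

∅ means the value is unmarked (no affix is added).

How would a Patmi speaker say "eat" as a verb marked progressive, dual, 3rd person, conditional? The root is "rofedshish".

person = 3rd person: zero marking, form stays rofedshish.
Attach number dual -khad → rofedshishkhad.
Attach mood conditional -wi → rofedshishkhadwi.
Attach aspect progressive -er → rofedshishkhadwier.
Apply vowel harmony: rofedshishkhadwier → rofedshishkhedwier.
Apply vowel deletion: rofedshishkhedwier → rofedshishkhedwer.

rofedshishkhedwer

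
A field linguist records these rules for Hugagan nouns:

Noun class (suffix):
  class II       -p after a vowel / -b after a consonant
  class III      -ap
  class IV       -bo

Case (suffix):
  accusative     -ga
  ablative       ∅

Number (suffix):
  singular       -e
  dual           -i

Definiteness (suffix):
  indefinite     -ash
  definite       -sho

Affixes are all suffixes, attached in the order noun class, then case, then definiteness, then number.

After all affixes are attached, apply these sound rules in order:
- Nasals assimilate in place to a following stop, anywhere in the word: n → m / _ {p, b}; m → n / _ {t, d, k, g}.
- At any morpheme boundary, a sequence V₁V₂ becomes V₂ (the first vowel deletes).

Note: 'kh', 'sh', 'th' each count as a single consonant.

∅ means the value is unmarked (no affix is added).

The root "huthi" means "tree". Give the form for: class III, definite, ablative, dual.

Attach noun class class III -ap → huthiap.
case = ablative: zero marking, form stays huthiap.
Attach definiteness definite -sho → huthiapsho.
Attach number dual -i → huthiapshoi.
Nasal assimilation: no change.
Apply vowel deletion: huthiapshoi → huthapshi.

huthapshi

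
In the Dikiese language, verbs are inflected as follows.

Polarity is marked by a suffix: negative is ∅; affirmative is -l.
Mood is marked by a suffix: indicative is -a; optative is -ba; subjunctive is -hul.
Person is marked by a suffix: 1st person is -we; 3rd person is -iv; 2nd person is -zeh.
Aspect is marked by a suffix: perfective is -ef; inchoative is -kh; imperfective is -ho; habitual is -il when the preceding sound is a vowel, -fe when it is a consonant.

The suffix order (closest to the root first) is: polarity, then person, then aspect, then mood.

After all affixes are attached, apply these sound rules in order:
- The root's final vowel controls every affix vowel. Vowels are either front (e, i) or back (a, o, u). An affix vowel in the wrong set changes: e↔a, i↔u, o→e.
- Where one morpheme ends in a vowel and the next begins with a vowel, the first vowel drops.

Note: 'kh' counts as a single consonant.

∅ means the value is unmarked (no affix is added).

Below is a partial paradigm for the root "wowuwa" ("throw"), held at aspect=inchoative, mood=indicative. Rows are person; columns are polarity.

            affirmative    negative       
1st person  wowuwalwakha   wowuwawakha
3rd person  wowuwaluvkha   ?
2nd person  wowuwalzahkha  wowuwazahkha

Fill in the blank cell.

wowuwuvkha

polarity = negative: zero marking, form stays wowuwa.
Attach person 3rd person -iv → wowuwaiv.
Attach aspect inchoative -kh → wowuwaivkh.
Attach mood indicative -a → wowuwaivkha.
Apply vowel harmony: wowuwaivkha → wowuwauvkha.
Apply vowel deletion: wowuwauvkha → wowuwuvkha.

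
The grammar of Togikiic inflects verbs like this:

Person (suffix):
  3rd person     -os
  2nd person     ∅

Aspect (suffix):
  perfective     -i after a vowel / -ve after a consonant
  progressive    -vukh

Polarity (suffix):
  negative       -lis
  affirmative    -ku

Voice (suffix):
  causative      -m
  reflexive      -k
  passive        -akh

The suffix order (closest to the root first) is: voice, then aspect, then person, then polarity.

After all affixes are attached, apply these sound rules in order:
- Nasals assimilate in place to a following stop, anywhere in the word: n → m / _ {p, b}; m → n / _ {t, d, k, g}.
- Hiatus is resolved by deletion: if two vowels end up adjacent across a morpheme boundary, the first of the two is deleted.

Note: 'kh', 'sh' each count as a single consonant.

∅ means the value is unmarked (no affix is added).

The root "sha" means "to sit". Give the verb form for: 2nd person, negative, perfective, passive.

Attach voice passive -akh → shaakh.
Attach aspect perfective -ve (after consonant 'kh') → shaakhve.
person = 2nd person: zero marking, form stays shaakhve.
Attach polarity negative -lis → shaakhvelis.
Nasal assimilation: no change.
Apply vowel deletion: shaakhvelis → shakhvelis.

shakhvelis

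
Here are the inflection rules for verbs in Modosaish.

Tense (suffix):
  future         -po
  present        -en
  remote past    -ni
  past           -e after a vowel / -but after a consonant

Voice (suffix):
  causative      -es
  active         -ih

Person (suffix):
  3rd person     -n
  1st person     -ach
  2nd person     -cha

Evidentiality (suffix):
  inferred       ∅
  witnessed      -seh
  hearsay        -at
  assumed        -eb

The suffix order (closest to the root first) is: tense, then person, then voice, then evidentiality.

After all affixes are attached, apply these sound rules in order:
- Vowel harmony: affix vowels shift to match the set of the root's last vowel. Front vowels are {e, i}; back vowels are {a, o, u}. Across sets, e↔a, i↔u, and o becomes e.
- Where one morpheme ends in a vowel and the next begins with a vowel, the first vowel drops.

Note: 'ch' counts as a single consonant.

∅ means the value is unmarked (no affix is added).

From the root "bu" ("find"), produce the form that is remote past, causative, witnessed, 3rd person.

bununassah

Attach tense remote past -ni → buni.
Attach person 3rd person -n → bunin.
Attach voice causative -es → bunines.
Attach evidentiality witnessed -seh → buninesseh.
Apply vowel harmony: buninesseh → bununassah.
Vowel deletion: no change.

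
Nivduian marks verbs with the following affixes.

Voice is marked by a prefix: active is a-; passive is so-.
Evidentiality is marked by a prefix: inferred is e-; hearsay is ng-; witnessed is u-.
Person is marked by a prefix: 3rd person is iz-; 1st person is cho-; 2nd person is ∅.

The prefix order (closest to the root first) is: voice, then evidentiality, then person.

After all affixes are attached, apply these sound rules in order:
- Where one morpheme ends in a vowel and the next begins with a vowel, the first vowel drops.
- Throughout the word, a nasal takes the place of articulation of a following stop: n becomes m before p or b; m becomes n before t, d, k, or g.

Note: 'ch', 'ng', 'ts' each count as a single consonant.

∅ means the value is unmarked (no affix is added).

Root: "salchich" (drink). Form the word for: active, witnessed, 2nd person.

Attach voice active a- → asalchich.
Attach evidentiality witnessed u- → uasalchich.
person = 2nd person: zero marking, form stays uasalchich.
Apply vowel deletion: uasalchich → asalchich.
Nasal assimilation: no change.

asalchich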